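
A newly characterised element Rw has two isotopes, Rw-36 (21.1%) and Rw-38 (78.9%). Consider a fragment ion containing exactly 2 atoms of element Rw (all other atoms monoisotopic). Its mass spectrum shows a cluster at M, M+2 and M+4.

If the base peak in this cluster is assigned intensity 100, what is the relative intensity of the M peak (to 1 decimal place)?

7.2

Binomial terms of (0.211 + 0.789)^2: M 0.0445, M+2 0.3330, M+4 0.6225 → M+4 is the base peak.
P(M+4) = C(2,2) × 0.211^0 × 0.789^2 = 1 × 1.0000 × 0.622521 = 0.622521 (base)
P(M) = C(2,0) × 0.211^2 × 0.789^0 = 1 × 0.044521 × 1.0000 = 0.044521
Relative intensity = 0.044521 / 0.622521 × 100 = 7.2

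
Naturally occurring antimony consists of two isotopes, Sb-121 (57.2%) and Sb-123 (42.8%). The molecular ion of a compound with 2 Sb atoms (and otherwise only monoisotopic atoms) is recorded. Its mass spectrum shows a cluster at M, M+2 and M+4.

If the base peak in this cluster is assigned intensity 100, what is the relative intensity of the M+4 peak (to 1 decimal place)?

Term probabilities: M 0.3272, M+2 0.4896, M+4 0.1832. Base peak = M+2.
P(M+2) = C(2,1) × 0.572^1 × 0.428^1 = 2 × 0.5720 × 0.4280 = 0.489632 (base)
P(M+4) = C(2,2) × 0.572^0 × 0.428^2 = 1 × 1.0000 × 0.183184 = 0.183184
Relative intensity = 0.183184 / 0.489632 × 100 = 37.4

37.4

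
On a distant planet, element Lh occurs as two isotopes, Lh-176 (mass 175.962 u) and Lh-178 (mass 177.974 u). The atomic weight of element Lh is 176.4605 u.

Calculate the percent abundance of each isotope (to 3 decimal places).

Lh-176: 75.224%, Lh-178: 24.776%

Let x be the fractional abundance of Lh-176; then Lh-178 has abundance 1 − x.
175.962·x + 177.974·(1 − x) = 176.4605
(175.962 − 177.974)·x = 176.4605 − 177.974
x = -1.5135 / -2.012 = 0.75224 → 75.224% Lh-176, 24.776% Lh-178.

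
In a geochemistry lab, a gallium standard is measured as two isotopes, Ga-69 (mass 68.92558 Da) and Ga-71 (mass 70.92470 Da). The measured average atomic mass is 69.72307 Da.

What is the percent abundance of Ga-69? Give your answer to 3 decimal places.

60.108%

Let x be the fractional abundance of Ga-69; then Ga-71 has abundance 1 − x.
68.92558·x + 70.92470·(1 − x) = 69.72307
(68.92558 − 70.92470)·x = 69.72307 − 70.92470
x = -1.20163 / -1.99912 = 0.60108 → 60.108% Ga-69, 39.892% Ga-71.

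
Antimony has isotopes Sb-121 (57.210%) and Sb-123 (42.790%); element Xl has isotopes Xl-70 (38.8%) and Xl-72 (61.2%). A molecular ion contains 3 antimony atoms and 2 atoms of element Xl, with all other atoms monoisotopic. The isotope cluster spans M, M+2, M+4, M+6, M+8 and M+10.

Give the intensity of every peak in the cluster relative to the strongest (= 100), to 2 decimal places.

8.85 : 47.79 : 99.55 : 100.00 : 48.65 : 9.22

Antimony pattern (n=3): 0.18724742 : 0.42015297 : 0.3142518 : 0.07834781
Element Xl pattern (n=2): 0.150544 : 0.474912 : 0.374544
Convolve the two distributions (both contribute in 2-u steps):
  M: 0.18724742×0.150544 = 0.028189
  M+2: 0.18724742×0.474912 + 0.42015297×0.150544 = 0.152178
  M+4: 0.18724742×0.374544 + 0.42015297×0.474912 + 0.3142518×0.150544 = 0.316977
  M+6: 0.42015297×0.374544 + 0.3142518×0.474912 + 0.07834781×0.150544 = 0.318403
  M+8: 0.3142518×0.374544 + 0.07834781×0.474912 = 0.154909
  M+10: 0.07834781×0.374544 = 0.029345
Scale to base peak (0.318403) = 100: 8.85 : 47.79 : 99.55 : 100.00 : 48.65 : 9.22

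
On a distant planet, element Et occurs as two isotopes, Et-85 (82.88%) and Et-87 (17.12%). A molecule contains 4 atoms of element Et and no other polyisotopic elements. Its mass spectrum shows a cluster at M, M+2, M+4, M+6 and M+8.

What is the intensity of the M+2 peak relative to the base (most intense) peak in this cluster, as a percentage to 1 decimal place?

Binomial terms of (0.8288 + 0.1712)^4: M 0.4718, M+2 0.3899, M+4 0.1208, M+6 0.0166, M+8 0.0009 → M is the base peak.
P(M) = C(4,0) × 0.8288^4 × 0.1712^0 = 1 × 0.47184458 × 1.0000 = 0.471845 (base)
P(M+2) = C(4,1) × 0.8288^3 × 0.1712^1 = 4 × 0.56931054 × 0.1712 = 0.389864
Relative intensity = 0.389864 / 0.471845 × 100 = 82.6

82.6%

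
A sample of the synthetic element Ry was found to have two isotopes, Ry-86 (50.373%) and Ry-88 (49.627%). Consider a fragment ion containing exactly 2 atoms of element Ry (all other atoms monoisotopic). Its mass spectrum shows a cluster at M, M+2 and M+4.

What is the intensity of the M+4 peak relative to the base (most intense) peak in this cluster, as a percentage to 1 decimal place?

49.3%

Term probabilities: M 0.2537, M+2 0.5000, M+4 0.2463. Base peak = M+2.
P(M+2) = C(2,1) × 0.50373^1 × 0.49627^1 = 2 × 0.50373 × 0.49627 = 0.499972 (base)
P(M+4) = C(2,2) × 0.50373^0 × 0.49627^2 = 1 × 1.0000 × 0.24628391 = 0.246284
Relative intensity = 0.246284 / 0.499972 × 100 = 49.3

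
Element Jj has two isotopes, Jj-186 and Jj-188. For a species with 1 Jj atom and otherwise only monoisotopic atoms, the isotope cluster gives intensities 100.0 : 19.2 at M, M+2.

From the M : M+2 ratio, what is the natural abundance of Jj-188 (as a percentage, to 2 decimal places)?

16.11%

Let p = fractional abundance of Jj-186. I(M+2)/I(M) = [C(1,1)·p^0·(1−p)] / p^1 = 1·(1−p)/p = 19.2/100.0 = 0.1920
(1−p)/p = 0.1920/1 = 0.1920  ⇒  p = 1/(1 + 0.1920) = 0.8389
Jj-186: 83.89%, Jj-188: 16.11%.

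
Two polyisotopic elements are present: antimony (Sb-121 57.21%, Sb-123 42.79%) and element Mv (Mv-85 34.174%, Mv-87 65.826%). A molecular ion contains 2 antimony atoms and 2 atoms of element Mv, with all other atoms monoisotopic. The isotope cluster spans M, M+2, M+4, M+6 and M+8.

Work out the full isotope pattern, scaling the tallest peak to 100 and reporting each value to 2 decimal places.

9.97 : 53.31 : 100.00 : 76.80 : 20.69

Antimony pattern (n=2): 0.32729841 : 0.48960318 : 0.18309841
Element Mv pattern (n=2): 0.11678623 : 0.44990754 : 0.43330623
Convolve the two distributions (both contribute in 2-u steps):
  M: 0.32729841×0.11678623 = 0.038224
  M+2: 0.32729841×0.44990754 + 0.48960318×0.11678623 = 0.204433
  M+4: 0.32729841×0.43330623 + 0.48960318×0.44990754 + 0.18309841×0.11678623 = 0.383480
  M+6: 0.48960318×0.43330623 + 0.18309841×0.44990754 = 0.294525
  M+8: 0.18309841×0.43330623 = 0.079338
Scale to base peak (0.383480) = 100: 9.97 : 53.31 : 100.00 : 76.80 : 20.69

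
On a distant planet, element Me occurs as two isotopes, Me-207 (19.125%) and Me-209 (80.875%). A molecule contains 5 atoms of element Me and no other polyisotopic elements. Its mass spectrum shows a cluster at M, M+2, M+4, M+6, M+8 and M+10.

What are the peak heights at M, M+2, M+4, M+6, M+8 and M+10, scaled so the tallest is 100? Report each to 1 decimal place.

Expanding (0.19125 + 0.80875)^5:
P(M) = 0.19125^5 = 0.000256
P(M+2) = 5 × 0.19125^4 × 0.80875^1 = 0.005410
P(M+4) = 10 × 0.19125^3 × 0.80875^2 = 0.045754
P(M+6) = 10 × 0.19125^2 × 0.80875^3 = 0.193484
P(M+8) = 5 × 0.19125^1 × 0.80875^4 = 0.409099
P(M+10) = 0.80875^5 = 0.345996
The M+8 peak is largest (0.409099); scaling to 100 gives 0.1 : 1.3 : 11.2 : 47.3 : 100.0 : 84.6.

0.1 : 1.3 : 11.2 : 47.3 : 100.0 : 84.6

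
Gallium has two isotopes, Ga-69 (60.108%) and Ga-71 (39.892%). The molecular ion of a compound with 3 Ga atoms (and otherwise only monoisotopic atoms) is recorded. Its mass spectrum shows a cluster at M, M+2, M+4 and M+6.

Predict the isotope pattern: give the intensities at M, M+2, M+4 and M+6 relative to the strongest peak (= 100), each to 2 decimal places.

50.23 : 100.00 : 66.37 : 14.68

Each Ga atom is independently Ga-69 (p = 0.60108) or Ga-71 (q = 0.39892); the cluster is the binomial expansion (p + q)^3.
P(M) = 0.60108^3 = 0.217169
P(M+2) = 3 × 0.60108^2 × 0.39892^1 = 0.432386
P(M+4) = 3 × 0.60108^1 × 0.39892^2 = 0.286963
P(M+6) = 0.39892^3 = 0.063483
The M+2 peak is largest (0.432386); scaling to 100 gives 50.23 : 100.00 : 66.37 : 14.68.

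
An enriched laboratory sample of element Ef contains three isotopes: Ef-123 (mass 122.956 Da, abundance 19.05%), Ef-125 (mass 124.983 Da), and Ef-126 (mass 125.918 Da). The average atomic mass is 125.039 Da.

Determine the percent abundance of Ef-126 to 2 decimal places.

The remaining 80.95% is split between Ef-125 (fraction x) and Ef-126 (fraction 0.8095 − x).
Substituting: 124.983x + 125.918(0.8095 − x) = 101.615882
(124.983 − 125.918)x = -0.314739  ⇒  x = 0.33662, y = 0.47288
Ef-125: 33.66%, Ef-126: 47.29%.

47.29%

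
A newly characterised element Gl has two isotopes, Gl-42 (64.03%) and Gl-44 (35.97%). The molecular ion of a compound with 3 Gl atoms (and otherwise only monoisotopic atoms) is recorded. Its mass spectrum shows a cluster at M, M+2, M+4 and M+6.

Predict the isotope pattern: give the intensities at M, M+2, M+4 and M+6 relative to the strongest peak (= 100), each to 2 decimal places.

Expanding (0.6403 + 0.3597)^3:
P(M) = 0.6403^3 = 0.262513
P(M+2) = 3 × 0.6403^2 × 0.3597^1 = 0.442414
P(M+4) = 3 × 0.6403^1 × 0.3597^2 = 0.248534
P(M+6) = 0.3597^3 = 0.046539
The M+2 peak is largest (0.442414); scaling to 100 gives 59.34 : 100.00 : 56.18 : 10.52.

59.34 : 100.00 : 56.18 : 10.52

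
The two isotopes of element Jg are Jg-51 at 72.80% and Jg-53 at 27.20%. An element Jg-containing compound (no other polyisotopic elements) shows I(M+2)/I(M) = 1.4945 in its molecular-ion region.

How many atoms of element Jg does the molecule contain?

The M+2/M ratio from n Jg atoms is n · q/p = n · 0.2720/0.7280.
n = 1.4945 × 0.7280/0.2720 = 4.00 ≈ 4

4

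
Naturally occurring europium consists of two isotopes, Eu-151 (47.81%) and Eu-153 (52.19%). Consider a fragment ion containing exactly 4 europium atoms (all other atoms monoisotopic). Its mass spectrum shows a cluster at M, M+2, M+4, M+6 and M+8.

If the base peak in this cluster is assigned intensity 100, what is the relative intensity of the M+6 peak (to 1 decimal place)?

72.8

Term probabilities: M 0.0522, M+2 0.2281, M+4 0.3736, M+6 0.2719, M+8 0.0742. Base peak = M+4.
P(M+4) = C(4,2) × 0.4781^2 × 0.5219^2 = 6 × 0.22857961 × 0.27237961 = 0.373563 (base)
P(M+6) = C(4,3) × 0.4781^1 × 0.5219^3 = 4 × 0.4781 × 0.14215492 = 0.271857
Relative intensity = 0.271857 / 0.373563 × 100 = 72.8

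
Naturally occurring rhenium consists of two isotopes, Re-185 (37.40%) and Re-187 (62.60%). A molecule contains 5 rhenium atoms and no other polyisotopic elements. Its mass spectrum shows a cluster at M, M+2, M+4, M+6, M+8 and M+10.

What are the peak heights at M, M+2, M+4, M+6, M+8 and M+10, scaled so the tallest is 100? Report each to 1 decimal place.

Each Re atom is independently Re-185 (p = 0.3740) or Re-187 (q = 0.6260); the cluster is the binomial expansion (p + q)^5.
P(M) = 0.3740^5 = 0.007317
P(M+2) = 5 × 0.3740^4 × 0.6260^1 = 0.061239
P(M+4) = 10 × 0.3740^3 × 0.6260^2 = 0.205005
P(M+6) = 10 × 0.3740^2 × 0.6260^3 = 0.343136
P(M+8) = 5 × 0.3740^1 × 0.6260^4 = 0.287170
P(M+10) = 0.6260^5 = 0.096133
The M+6 peak is largest (0.343136); scaling to 100 gives 2.1 : 17.8 : 59.7 : 100.0 : 83.7 : 28.0.

2.1 : 17.8 : 59.7 : 100.0 : 83.7 : 28.0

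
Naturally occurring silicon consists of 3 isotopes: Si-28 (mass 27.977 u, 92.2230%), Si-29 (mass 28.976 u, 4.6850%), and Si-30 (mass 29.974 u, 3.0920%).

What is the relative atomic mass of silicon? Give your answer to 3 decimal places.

28.086 u

Average mass = Σ (abundance × isotope mass) = 0.922230 × 27.977 + 0.046850 × 28.976 + 0.030920 × 29.974
= 25.8012 + 1.3575 + 0.9268 = 28.0855 u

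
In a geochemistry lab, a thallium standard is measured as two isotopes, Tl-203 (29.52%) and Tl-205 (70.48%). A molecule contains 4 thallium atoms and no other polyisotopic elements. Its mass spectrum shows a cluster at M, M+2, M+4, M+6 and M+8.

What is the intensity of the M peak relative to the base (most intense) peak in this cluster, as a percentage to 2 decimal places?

1.84%

Binomial terms of (0.2952 + 0.7048)^4: M 0.0076, M+2 0.0725, M+4 0.2597, M+6 0.4134, M+8 0.2468 → M+6 is the base peak.
P(M+6) = C(4,3) × 0.2952^1 × 0.7048^3 = 4 × 0.2952 × 0.35010449 = 0.413403 (base)
P(M) = C(4,0) × 0.2952^4 × 0.7048^0 = 1 × 0.00759391 × 1.0000 = 0.007594
Relative intensity = 0.007594 / 0.413403 × 100 = 1.84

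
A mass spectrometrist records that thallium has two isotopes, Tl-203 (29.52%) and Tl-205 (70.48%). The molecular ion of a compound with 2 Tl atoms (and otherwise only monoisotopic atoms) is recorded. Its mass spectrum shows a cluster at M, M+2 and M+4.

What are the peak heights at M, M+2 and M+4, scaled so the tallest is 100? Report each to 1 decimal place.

17.5 : 83.8 : 100.0

Expanding (0.2952 + 0.7048)^2:
P(M) = 0.2952^2 = 0.087143
P(M+2) = 2 × 0.2952^1 × 0.7048^1 = 0.416114
P(M+4) = 0.7048^2 = 0.496743
The M+4 peak is largest (0.496743); scaling to 100 gives 17.5 : 83.8 : 100.0.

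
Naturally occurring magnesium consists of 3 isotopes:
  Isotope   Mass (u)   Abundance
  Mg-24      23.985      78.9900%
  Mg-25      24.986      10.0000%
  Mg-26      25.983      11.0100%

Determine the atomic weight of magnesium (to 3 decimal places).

24.305 u

The abundance-weighted mean is 0.789900 × 23.985 + 0.100000 × 24.986 + 0.110100 × 25.983
= 18.9458 + 2.4986 + 2.8607 = 24.3051 u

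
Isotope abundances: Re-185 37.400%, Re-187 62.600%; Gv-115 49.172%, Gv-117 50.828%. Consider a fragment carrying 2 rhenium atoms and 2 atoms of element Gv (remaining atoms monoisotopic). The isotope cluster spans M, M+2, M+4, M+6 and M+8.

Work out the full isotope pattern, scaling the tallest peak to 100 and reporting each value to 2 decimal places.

Rhenium pattern (n=2): 0.139876 : 0.468248 : 0.391876
Element Gv pattern (n=2): 0.24178856 : 0.49986288 : 0.25834856
Convolve the two distributions (both contribute in 2-u steps):
  M: 0.139876×0.24178856 = 0.033820
  M+2: 0.139876×0.49986288 + 0.468248×0.24178856 = 0.183136
  M+4: 0.139876×0.25834856 + 0.468248×0.49986288 + 0.391876×0.24178856 = 0.364948
  M+6: 0.468248×0.25834856 + 0.391876×0.49986288 = 0.316855
  M+8: 0.391876×0.25834856 = 0.101241
Scale to base peak (0.364948) = 100: 9.27 : 50.18 : 100.00 : 86.82 : 27.74

9.27 : 50.18 : 100.00 : 86.82 : 27.74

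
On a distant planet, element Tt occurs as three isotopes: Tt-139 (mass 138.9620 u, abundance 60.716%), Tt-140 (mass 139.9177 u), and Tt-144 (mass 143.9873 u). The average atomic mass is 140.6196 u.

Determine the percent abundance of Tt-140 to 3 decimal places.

Let x and y be the fractions of Tt-140 and Tt-144. Then x + y = 1 − 0.60716 = 0.39284 and 139.9177x + 143.9873y = 140.6196 − 0.60716×138.9620 = 56.24743208.
Substituting: 139.9177x + 143.9873(0.39284 − x) = 56.24743208
(139.9177 − 143.9873)x = -0.316538852  ⇒  x = 0.07778, y = 0.31506
Tt-140: 7.778%, Tt-144: 31.506%.

7.778%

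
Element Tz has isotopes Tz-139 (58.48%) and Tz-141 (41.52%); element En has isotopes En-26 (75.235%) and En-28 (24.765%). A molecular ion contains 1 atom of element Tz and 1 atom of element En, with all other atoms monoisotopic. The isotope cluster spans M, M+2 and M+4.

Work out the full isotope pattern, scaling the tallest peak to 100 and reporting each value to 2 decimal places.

Element Tz pattern (n=1): 0.5848 : 0.4152
Element En pattern (n=1): 0.75235 : 0.24765
Convolve the two distributions (both contribute in 2-u steps):
  M: 0.5848×0.75235 = 0.439974
  M+2: 0.5848×0.24765 + 0.4152×0.75235 = 0.457201
  M+4: 0.4152×0.24765 = 0.102824
Scale to base peak (0.457201) = 100: 96.23 : 100.00 : 22.49

96.23 : 100.00 : 22.49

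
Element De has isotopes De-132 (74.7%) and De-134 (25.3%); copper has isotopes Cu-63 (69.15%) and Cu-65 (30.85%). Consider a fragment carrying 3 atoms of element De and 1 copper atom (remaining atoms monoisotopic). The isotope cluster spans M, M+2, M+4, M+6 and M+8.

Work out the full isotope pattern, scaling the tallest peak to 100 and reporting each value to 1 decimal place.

Element De pattern (n=3): 0.41683272 : 0.42352883 : 0.14344417 : 0.01619428
Copper pattern (n=1): 0.6915 : 0.3085
Convolve the two distributions (both contribute in 2-u steps):
  M: 0.41683272×0.6915 = 0.288240
  M+2: 0.41683272×0.3085 + 0.42352883×0.6915 = 0.421463
  M+4: 0.42352883×0.3085 + 0.14344417×0.6915 = 0.229850
  M+6: 0.14344417×0.3085 + 0.01619428×0.6915 = 0.055451
  M+8: 0.01619428×0.3085 = 0.004996
Scale to base peak (0.421463) = 100: 68.4 : 100.0 : 54.5 : 13.2 : 1.2

68.4 : 100.0 : 54.5 : 13.2 : 1.2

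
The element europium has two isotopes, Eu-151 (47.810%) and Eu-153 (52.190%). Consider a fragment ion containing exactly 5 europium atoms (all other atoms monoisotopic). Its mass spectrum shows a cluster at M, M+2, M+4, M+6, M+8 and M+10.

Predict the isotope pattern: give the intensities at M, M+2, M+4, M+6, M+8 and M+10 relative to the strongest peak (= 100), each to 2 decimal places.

Expanding (0.47810 + 0.52190)^5:
P(M) = 0.47810^5 = 0.024980
P(M+2) = 5 × 0.47810^4 × 0.52190^1 = 0.136343
P(M+4) = 10 × 0.47810^3 × 0.52190^2 = 0.297667
P(M+6) = 10 × 0.47810^2 × 0.52190^3 = 0.324937
P(M+8) = 5 × 0.47810^1 × 0.52190^4 = 0.177353
P(M+10) = 0.52190^5 = 0.038720
The M+6 peak is largest (0.324937); scaling to 100 gives 7.69 : 41.96 : 91.61 : 100.00 : 54.58 : 11.92.

7.69 : 41.96 : 91.61 : 100.00 : 54.58 : 11.92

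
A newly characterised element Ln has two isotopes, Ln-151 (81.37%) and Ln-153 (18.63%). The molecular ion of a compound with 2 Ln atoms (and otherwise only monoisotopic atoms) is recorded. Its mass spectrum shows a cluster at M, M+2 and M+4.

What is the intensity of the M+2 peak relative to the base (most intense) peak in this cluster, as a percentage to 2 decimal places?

45.79%

(0.8137 + 0.1863)^2 gives M 0.6621, M+2 0.3032, M+4 0.0347; the largest is M.
P(M) = C(2,0) × 0.8137^2 × 0.1863^0 = 1 × 0.66210769 × 1.0000 = 0.662108 (base)
P(M+2) = C(2,1) × 0.8137^1 × 0.1863^1 = 2 × 0.8137 × 0.1863 = 0.303185
Relative intensity = 0.303185 / 0.662108 × 100 = 45.79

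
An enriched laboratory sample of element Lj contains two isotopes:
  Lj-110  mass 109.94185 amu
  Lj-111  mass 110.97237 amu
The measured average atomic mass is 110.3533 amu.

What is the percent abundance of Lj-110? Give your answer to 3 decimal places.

Writing the weighted mean with unknown fraction x of Lj-110:
109.94185·x + 110.97237·(1 − x) = 110.3533
(109.94185 − 110.97237)·x = 110.3533 − 110.97237
x = -0.61907 / -1.03052 = 0.60074 → 60.074% Lj-110, 39.926% Lj-111.

60.074%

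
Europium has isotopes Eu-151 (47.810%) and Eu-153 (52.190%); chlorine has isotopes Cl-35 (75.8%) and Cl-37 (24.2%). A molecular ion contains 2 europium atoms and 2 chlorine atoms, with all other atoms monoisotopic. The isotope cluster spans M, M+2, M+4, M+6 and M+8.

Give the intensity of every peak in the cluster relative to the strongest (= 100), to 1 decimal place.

35.4 : 100.0 : 95.2 : 34.9 : 4.3

Europium pattern (n=2): 0.22857961 : 0.49904078 : 0.27237961
Chlorine pattern (n=2): 0.574564 : 0.366872 : 0.058564
Convolve the two distributions (both contribute in 2-u steps):
  M: 0.22857961×0.574564 = 0.131334
  M+2: 0.22857961×0.366872 + 0.49904078×0.574564 = 0.370590
  M+4: 0.22857961×0.058564 + 0.49904078×0.366872 + 0.27237961×0.574564 = 0.352970
  M+6: 0.49904078×0.058564 + 0.27237961×0.366872 = 0.129154
  M+8: 0.27237961×0.058564 = 0.015952
Scale to base peak (0.370590) = 100: 35.4 : 100.0 : 95.2 : 34.9 : 4.3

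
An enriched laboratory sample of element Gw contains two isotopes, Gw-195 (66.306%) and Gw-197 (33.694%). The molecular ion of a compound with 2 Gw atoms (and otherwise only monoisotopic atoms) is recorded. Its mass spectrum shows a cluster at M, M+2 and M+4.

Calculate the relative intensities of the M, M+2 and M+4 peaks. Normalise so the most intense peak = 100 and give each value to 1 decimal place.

98.4 : 100.0 : 25.4

Each Gw atom is independently Gw-195 (p = 0.66306) or Gw-197 (q = 0.33694); the cluster is the binomial expansion (p + q)^2.
P(M) = 0.66306^2 = 0.439649
P(M+2) = 2 × 0.66306^1 × 0.33694^1 = 0.446823
P(M+4) = 0.33694^2 = 0.113529
The M+2 peak is largest (0.446823); scaling to 100 gives 98.4 : 100.0 : 25.4.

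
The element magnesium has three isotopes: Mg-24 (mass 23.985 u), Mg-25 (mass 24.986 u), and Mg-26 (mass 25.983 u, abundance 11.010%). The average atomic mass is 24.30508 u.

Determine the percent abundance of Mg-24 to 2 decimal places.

The remaining 88.990% is split between Mg-24 (fraction x) and Mg-25 (fraction 0.88990 − x).
Substituting: 23.985x + 24.986(0.88990 − x) = 21.4443517
(23.985 − 24.986)x = -0.7906897  ⇒  x = 0.78990, y = 0.10000
Mg-24: 78.99%, Mg-25: 10.00%.

78.99%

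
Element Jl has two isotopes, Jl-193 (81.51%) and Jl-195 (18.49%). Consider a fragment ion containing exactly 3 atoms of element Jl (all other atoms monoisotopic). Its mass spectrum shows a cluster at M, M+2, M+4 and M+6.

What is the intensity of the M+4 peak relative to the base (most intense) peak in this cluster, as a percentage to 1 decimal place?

Binomial terms of (0.8151 + 0.1849)^3: M 0.5415, M+2 0.3685, M+4 0.0836, M+6 0.0063 → M is the base peak.
P(M) = C(3,0) × 0.8151^3 × 0.1849^0 = 1 × 0.54154267 × 1.0000 = 0.541543 (base)
P(M+4) = C(3,2) × 0.8151^1 × 0.1849^2 = 3 × 0.8151 × 0.03418801 = 0.083600
Relative intensity = 0.083600 / 0.541543 × 100 = 15.4

15.4%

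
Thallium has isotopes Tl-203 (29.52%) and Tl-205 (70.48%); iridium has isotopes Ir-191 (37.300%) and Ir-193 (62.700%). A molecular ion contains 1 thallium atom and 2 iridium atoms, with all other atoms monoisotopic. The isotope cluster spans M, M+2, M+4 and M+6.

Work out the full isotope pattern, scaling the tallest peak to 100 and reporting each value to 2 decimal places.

9.21 : 52.98 : 100.00 : 62.16

Thallium pattern (n=1): 0.2952 : 0.7048
Iridium pattern (n=2): 0.139129 : 0.467742 : 0.393129
Convolve the two distributions (both contribute in 2-u steps):
  M: 0.2952×0.139129 = 0.041071
  M+2: 0.2952×0.467742 + 0.7048×0.139129 = 0.236136
  M+4: 0.2952×0.393129 + 0.7048×0.467742 = 0.445716
  M+6: 0.7048×0.393129 = 0.277077
Scale to base peak (0.445716) = 100: 9.21 : 52.98 : 100.00 : 62.16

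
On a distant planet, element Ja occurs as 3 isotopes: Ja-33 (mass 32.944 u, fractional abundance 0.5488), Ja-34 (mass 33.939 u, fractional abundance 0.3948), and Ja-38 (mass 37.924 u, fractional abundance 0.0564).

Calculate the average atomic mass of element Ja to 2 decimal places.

The abundance-weighted mean is 0.5488 × 32.944 + 0.3948 × 33.939 + 0.0564 × 37.924
= 18.0797 + 13.3991 + 2.1389 = 33.6177 u

33.62 u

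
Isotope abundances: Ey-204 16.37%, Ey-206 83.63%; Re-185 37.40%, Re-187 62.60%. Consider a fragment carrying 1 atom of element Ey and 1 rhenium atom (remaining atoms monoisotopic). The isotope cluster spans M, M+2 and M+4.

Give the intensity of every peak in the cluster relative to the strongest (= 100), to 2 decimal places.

11.69 : 79.32 : 100.00

Element Ey pattern (n=1): 0.1637 : 0.8363
Rhenium pattern (n=1): 0.3740 : 0.6260
Convolve the two distributions (both contribute in 2-u steps):
  M: 0.1637×0.3740 = 0.061224
  M+2: 0.1637×0.6260 + 0.8363×0.3740 = 0.415252
  M+4: 0.8363×0.6260 = 0.523524
Scale to base peak (0.523524) = 100: 11.69 : 79.32 : 100.00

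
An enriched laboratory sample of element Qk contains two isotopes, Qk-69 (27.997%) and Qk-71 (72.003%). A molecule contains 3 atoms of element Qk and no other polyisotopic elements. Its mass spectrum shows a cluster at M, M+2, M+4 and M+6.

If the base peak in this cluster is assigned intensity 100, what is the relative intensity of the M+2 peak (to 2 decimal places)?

Binomial terms of (0.27997 + 0.72003)^3: M 0.0219, M+2 0.1693, M+4 0.4354, M+6 0.3733 → M+4 is the base peak.
P(M+4) = C(3,2) × 0.27997^1 × 0.72003^2 = 3 × 0.27997 × 0.5184432 = 0.435446 (base)
P(M+2) = C(3,1) × 0.27997^2 × 0.72003^1 = 3 × 0.0783832 × 0.72003 = 0.169315
Relative intensity = 0.169315 / 0.435446 × 100 = 38.88

38.88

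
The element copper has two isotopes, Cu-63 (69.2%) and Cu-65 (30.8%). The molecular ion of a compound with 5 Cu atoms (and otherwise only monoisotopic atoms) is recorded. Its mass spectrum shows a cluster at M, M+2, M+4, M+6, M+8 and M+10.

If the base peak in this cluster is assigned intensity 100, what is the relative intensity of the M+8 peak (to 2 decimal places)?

8.82

(0.692 + 0.308)^5 gives M 0.1587, M+2 0.3531, M+4 0.3144, M+6 0.1399, M+8 0.0311, M+10 0.0028; the largest is M+2.
P(M+2) = C(5,1) × 0.692^4 × 0.308^1 = 5 × 0.22931073 × 0.3080 = 0.353139 (base)
P(M+8) = C(5,4) × 0.692^1 × 0.308^4 = 5 × 0.6920 × 0.00899918 = 0.031137
Relative intensity = 0.031137 / 0.353139 × 100 = 8.82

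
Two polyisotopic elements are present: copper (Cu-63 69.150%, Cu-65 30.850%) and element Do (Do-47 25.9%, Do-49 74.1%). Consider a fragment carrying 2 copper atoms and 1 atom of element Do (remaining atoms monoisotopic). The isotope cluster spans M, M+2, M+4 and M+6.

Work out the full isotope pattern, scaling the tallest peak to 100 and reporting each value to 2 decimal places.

Copper pattern (n=2): 0.47817225 : 0.4266555 : 0.09517225
Element Do pattern (n=1): 0.2590 : 0.7410
Convolve the two distributions (both contribute in 2-u steps):
  M: 0.47817225×0.2590 = 0.123847
  M+2: 0.47817225×0.7410 + 0.4266555×0.2590 = 0.464829
  M+4: 0.4266555×0.7410 + 0.09517225×0.2590 = 0.340801
  M+6: 0.09517225×0.7410 = 0.070523
Scale to base peak (0.464829) = 100: 26.64 : 100.00 : 73.32 : 15.17

26.64 : 100.00 : 73.32 : 15.17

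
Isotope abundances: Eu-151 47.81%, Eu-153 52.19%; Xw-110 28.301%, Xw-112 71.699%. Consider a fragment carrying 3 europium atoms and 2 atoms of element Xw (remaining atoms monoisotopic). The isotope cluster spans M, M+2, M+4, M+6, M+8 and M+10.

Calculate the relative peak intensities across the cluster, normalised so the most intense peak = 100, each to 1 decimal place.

2.5 : 20.6 : 65.8 : 100.0 : 73.0 : 20.6

Europium pattern (n=3): 0.10928391 : 0.3578871 : 0.39067407 : 0.14215492
Element Xw pattern (n=2): 0.08009466 : 0.40583068 : 0.51407466
Convolve the two distributions (both contribute in 2-u steps):
  M: 0.10928391×0.08009466 = 0.008753
  M+2: 0.10928391×0.40583068 + 0.3578871×0.08009466 = 0.073016
  M+4: 0.10928391×0.51407466 + 0.3578871×0.40583068 + 0.39067407×0.08009466 = 0.232713
  M+6: 0.3578871×0.51407466 + 0.39067407×0.40583068 + 0.14215492×0.08009466 = 0.353914
  M+8: 0.39067407×0.51407466 + 0.14215492×0.40583068 = 0.258526
  M+10: 0.14215492×0.51407466 = 0.073078
Scale to base peak (0.353914) = 100: 2.5 : 20.6 : 65.8 : 100.0 : 73.0 : 20.6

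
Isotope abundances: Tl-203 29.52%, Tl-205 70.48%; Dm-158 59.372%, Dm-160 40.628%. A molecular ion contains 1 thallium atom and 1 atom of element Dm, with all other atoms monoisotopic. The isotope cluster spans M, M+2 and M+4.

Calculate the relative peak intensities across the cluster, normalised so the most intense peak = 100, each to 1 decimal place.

32.6 : 100.0 : 53.2

Thallium pattern (n=1): 0.2952 : 0.7048
Element Dm pattern (n=1): 0.59372 : 0.40628
Convolve the two distributions (both contribute in 2-u steps):
  M: 0.2952×0.59372 = 0.175266
  M+2: 0.2952×0.40628 + 0.7048×0.59372 = 0.538388
  M+4: 0.7048×0.40628 = 0.286346
Scale to base peak (0.538388) = 100: 32.6 : 100.0 : 53.2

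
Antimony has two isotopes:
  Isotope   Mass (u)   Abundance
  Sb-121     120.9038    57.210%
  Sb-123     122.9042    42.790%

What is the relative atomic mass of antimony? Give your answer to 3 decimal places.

Weight each isotope mass by its fractional abundance: 0.57210 × 120.9038 + 0.42790 × 122.9042
= 69.16906 + 52.59071 = 121.75977 u

121.760 u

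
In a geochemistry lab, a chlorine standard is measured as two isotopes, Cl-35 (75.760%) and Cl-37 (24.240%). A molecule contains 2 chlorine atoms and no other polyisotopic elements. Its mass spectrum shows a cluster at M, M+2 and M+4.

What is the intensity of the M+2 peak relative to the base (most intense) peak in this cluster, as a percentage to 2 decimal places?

(0.75760 + 0.24240)^2 gives M 0.5740, M+2 0.3673, M+4 0.0588; the largest is M.
P(M) = C(2,0) × 0.75760^2 × 0.24240^0 = 1 × 0.57395776 × 1.0000 = 0.573958 (base)
P(M+2) = C(2,1) × 0.75760^1 × 0.24240^1 = 2 × 0.7576 × 0.2424 = 0.367284
Relative intensity = 0.367284 / 0.573958 × 100 = 63.99

63.99%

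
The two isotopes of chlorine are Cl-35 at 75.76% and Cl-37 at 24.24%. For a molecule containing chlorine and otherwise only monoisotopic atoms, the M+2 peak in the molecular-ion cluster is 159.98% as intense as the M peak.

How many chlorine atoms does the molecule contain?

With n Cl atoms, P(M+2)/P(M) = C(n,1)·p^(n−1)q / p^n = n·q/p = n · 0.2424/0.7576.
n = 1.5998 × 0.7576/0.2424 = 5.00 ≈ 5

5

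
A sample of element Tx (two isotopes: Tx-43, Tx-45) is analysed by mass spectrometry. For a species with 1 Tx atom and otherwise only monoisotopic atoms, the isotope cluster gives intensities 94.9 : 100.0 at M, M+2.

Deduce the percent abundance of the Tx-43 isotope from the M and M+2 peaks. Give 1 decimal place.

48.7%

Let p = fractional abundance of Tx-43. I(M+2)/I(M) = [C(1,1)·p^0·(1−p)] / p^1 = 1·(1−p)/p = 100.0/94.9 = 1.0537
(1−p)/p = 1.0537/1 = 1.0537  ⇒  p = 1/(1 + 1.0537) = 0.4869
Tx-43: 48.7%, Tx-45: 51.3%.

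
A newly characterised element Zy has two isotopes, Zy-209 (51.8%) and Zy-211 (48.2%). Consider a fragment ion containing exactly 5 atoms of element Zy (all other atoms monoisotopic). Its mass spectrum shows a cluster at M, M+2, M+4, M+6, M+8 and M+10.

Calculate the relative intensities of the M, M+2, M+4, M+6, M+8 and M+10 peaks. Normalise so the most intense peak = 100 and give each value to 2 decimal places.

11.55 : 53.73 : 100.00 : 93.05 : 43.29 : 8.06

Expanding (0.518 + 0.482)^5:
P(M) = 0.518^5 = 0.037295
P(M+2) = 5 × 0.518^4 × 0.482^1 = 0.173515
P(M+4) = 10 × 0.518^3 × 0.482^2 = 0.322911
P(M+6) = 10 × 0.518^2 × 0.482^3 = 0.300470
P(M+8) = 5 × 0.518^1 × 0.482^4 = 0.139794
P(M+10) = 0.482^5 = 0.026016
The M+4 peak is largest (0.322911); scaling to 100 gives 11.55 : 53.73 : 100.00 : 93.05 : 43.29 : 8.06.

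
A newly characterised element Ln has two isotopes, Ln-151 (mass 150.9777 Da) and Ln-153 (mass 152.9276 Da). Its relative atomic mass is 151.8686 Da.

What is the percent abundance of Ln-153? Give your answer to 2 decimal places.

Let x be the fractional abundance of Ln-151; then Ln-153 has abundance 1 − x.
150.9777·x + 152.9276·(1 − x) = 151.8686
(150.9777 − 152.9276)·x = 151.8686 − 152.9276
x = -1.0590 / -1.9499 = 0.54310 → 54.31% Ln-151, 45.69% Ln-153.

45.69%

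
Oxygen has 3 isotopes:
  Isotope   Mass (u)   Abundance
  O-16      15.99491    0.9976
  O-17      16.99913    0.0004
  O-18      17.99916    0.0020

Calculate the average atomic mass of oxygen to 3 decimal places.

Weight each isotope mass by its fractional abundance: 0.9976 × 15.99491 + 0.0004 × 16.99913 + 0.0020 × 17.99916
= 15.956522 + 0.006800 + 0.035998 = 15.999320 u

15.999 u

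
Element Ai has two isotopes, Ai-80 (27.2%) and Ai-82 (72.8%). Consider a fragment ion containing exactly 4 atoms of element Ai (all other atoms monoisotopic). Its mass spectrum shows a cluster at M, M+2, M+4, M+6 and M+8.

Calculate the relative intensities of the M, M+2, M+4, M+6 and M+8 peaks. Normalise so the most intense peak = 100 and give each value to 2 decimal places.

The 4 Ai atoms are independent, so intensities follow the terms of (0.272 + 0.728)^4.
P(M) = 0.272^4 = 0.005474
P(M+2) = 4 × 0.272^3 × 0.728^1 = 0.058600
P(M+4) = 6 × 0.272^2 × 0.728^2 = 0.235262
P(M+6) = 4 × 0.272^1 × 0.728^3 = 0.419781
P(M+8) = 0.728^4 = 0.280883
The M+6 peak is largest (0.419781); scaling to 100 gives 1.30 : 13.96 : 56.04 : 100.00 : 66.91.

1.30 : 13.96 : 56.04 : 100.00 : 66.91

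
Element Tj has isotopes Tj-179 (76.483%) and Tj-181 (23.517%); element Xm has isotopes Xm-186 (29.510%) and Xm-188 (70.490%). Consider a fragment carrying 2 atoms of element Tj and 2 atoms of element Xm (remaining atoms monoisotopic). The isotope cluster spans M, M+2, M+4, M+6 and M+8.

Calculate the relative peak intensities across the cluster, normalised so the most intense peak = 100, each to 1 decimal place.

11.4 : 61.7 : 100.0 : 45.3 : 6.2

Element Tj pattern (n=2): 0.58496493 : 0.35973014 : 0.05530493
Element Xm pattern (n=2): 0.08708401 : 0.41603198 : 0.49688401
Convolve the two distributions (both contribute in 2-u steps):
  M: 0.58496493×0.08708401 = 0.050941
  M+2: 0.58496493×0.41603198 + 0.35973014×0.08708401 = 0.274691
  M+4: 0.58496493×0.49688401 + 0.35973014×0.41603198 + 0.05530493×0.08708401 = 0.445135
  M+6: 0.35973014×0.49688401 + 0.05530493×0.41603198 = 0.201753
  M+8: 0.05530493×0.49688401 = 0.027480
Scale to base peak (0.445135) = 100: 11.4 : 61.7 : 100.0 : 45.3 : 6.2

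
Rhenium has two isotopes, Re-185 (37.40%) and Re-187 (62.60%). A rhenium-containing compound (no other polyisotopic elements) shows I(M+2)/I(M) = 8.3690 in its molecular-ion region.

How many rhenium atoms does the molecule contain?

The M+2/M ratio from n Re atoms is n · q/p = n · 0.6260/0.3740.
n = 8.3690 × 0.3740/0.6260 = 5.00 ≈ 5

5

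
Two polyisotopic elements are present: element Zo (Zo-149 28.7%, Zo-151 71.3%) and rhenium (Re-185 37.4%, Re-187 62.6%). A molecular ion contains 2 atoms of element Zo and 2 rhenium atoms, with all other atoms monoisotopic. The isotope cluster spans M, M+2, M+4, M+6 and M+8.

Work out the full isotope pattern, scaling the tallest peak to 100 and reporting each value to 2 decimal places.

Element Zo pattern (n=2): 0.082369 : 0.409262 : 0.508369
Rhenium pattern (n=2): 0.139876 : 0.468248 : 0.391876
Convolve the two distributions (both contribute in 2-u steps):
  M: 0.082369×0.139876 = 0.011521
  M+2: 0.082369×0.468248 + 0.409262×0.139876 = 0.095815
  M+4: 0.082369×0.391876 + 0.409262×0.468248 + 0.508369×0.139876 = 0.295023
  M+6: 0.409262×0.391876 + 0.508369×0.468248 = 0.398423
  M+8: 0.508369×0.391876 = 0.199218
Scale to base peak (0.398423) = 100: 2.89 : 24.05 : 74.05 : 100.00 : 50.00

2.89 : 24.05 : 74.05 : 100.00 : 50.00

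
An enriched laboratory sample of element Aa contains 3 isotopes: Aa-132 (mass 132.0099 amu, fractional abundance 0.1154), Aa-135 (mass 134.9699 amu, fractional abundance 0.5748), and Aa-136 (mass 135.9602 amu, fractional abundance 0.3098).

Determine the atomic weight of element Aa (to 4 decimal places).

The abundance-weighted mean is 0.1154 × 132.0099 + 0.5748 × 134.9699 + 0.3098 × 135.9602
= 15.23394 + 77.58070 + 42.12047 = 134.93511 amu

134.9351 amu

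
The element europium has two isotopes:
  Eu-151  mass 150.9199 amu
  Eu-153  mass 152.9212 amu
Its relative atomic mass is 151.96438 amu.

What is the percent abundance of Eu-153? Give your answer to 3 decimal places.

Writing the weighted mean with unknown fraction x of Eu-151:
150.9199·x + 152.9212·(1 − x) = 151.96438
(150.9199 − 152.9212)·x = 151.96438 − 152.9212
x = -0.95682 / -2.0013 = 0.47810 → 47.810% Eu-151, 52.190% Eu-153.

52.190%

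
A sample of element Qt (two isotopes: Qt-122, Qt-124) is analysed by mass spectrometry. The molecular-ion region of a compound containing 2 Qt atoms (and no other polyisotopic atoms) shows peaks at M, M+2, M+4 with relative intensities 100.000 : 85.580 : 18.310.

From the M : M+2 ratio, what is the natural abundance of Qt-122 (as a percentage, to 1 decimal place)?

70.0%

Let p = fractional abundance of Qt-122. I(M+2)/I(M) = [C(2,1)·p^1·(1−p)] / p^2 = 2·(1−p)/p = 85.580/100.000 = 0.8558
(1−p)/p = 0.8558/2 = 0.4279  ⇒  p = 1/(1 + 0.4279) = 0.7003
Qt-122: 70.0%, Qt-124: 30.0%.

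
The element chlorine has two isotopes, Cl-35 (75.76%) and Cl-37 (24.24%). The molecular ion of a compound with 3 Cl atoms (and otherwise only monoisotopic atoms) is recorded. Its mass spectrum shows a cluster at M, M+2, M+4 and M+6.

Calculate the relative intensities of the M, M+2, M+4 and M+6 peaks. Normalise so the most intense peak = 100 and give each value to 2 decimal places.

100.00 : 95.99 : 30.71 : 3.28

Each Cl atom is independently Cl-35 (p = 0.7576) or Cl-37 (q = 0.2424); the cluster is the binomial expansion (p + q)^3.
P(M) = 0.7576^3 = 0.434830
P(M+2) = 3 × 0.7576^2 × 0.2424^1 = 0.417382
P(M+4) = 3 × 0.7576^1 × 0.2424^2 = 0.133545
P(M+6) = 0.2424^3 = 0.014243
The M peak is largest (0.434830); scaling to 100 gives 100.00 : 95.99 : 30.71 : 3.28.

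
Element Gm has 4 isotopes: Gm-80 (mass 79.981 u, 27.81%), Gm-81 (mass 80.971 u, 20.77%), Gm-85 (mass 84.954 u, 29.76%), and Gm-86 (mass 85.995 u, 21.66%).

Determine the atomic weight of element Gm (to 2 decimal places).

The abundance-weighted mean is 0.2781 × 79.981 + 0.2077 × 80.971 + 0.2976 × 84.954 + 0.2166 × 85.995
= 22.2427 + 16.8177 + 25.2823 + 18.6265 = 82.9692 u

82.97 u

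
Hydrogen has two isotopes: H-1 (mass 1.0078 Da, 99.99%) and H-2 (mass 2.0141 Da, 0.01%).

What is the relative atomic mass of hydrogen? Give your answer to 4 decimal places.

Average mass = Σ (abundance × isotope mass) = 0.9999 × 1.0078 + 0.0001 × 2.0141
= 1.00770 + 0.00020 = 1.00790 Da

1.0079 Da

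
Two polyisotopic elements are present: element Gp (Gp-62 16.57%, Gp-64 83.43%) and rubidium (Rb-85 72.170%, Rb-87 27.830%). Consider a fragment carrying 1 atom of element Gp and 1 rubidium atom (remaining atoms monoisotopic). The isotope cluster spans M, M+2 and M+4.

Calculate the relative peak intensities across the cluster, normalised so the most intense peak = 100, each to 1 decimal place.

Element Gp pattern (n=1): 0.1657 : 0.8343
Rubidium pattern (n=1): 0.7217 : 0.2783
Convolve the two distributions (both contribute in 2-u steps):
  M: 0.1657×0.7217 = 0.119586
  M+2: 0.1657×0.2783 + 0.8343×0.7217 = 0.648229
  M+4: 0.8343×0.2783 = 0.232186
Scale to base peak (0.648229) = 100: 18.4 : 100.0 : 35.8

18.4 : 100.0 : 35.8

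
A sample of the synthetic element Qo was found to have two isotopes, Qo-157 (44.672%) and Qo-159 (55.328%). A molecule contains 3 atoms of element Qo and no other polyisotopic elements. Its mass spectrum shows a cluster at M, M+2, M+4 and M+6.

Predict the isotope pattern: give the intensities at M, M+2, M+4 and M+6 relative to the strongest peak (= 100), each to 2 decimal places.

21.73 : 80.74 : 100.00 : 41.28

Each Qo atom is independently Qo-157 (p = 0.44672) or Qo-159 (q = 0.55328); the cluster is the binomial expansion (p + q)^3.
P(M) = 0.44672^3 = 0.089147
P(M+2) = 3 × 0.44672^2 × 0.55328^1 = 0.331236
P(M+4) = 3 × 0.44672^1 × 0.55328^2 = 0.410248
P(M+6) = 0.55328^3 = 0.169369
The M+4 peak is largest (0.410248); scaling to 100 gives 21.73 : 80.74 : 100.00 : 41.28.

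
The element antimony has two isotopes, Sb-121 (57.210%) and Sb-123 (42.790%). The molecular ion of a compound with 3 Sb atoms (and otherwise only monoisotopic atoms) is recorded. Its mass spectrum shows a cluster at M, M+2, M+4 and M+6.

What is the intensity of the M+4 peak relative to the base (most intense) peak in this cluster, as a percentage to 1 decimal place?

Binomial terms of (0.57210 + 0.42790)^3: M 0.1872, M+2 0.4202, M+4 0.3143, M+6 0.0783 → M+2 is the base peak.
P(M+2) = C(3,1) × 0.57210^2 × 0.42790^1 = 3 × 0.32729841 × 0.4279 = 0.420153 (base)
P(M+4) = C(3,2) × 0.57210^1 × 0.42790^2 = 3 × 0.5721 × 0.18309841 = 0.314252
Relative intensity = 0.314252 / 0.420153 × 100 = 74.8

74.8%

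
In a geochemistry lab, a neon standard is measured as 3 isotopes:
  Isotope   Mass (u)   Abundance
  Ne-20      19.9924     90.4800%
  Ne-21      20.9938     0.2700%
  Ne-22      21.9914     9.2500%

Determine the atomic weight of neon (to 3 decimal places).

Average mass = Σ (abundance × isotope mass) = 0.904800 × 19.9924 + 0.002700 × 20.9938 + 0.092500 × 21.9914
= 18.08912 + 0.05668 + 2.03420 = 20.18000 u

20.180 u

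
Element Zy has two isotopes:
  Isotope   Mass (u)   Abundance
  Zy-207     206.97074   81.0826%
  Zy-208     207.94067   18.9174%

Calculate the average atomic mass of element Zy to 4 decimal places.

Average mass = Σ (abundance × isotope mass) = 0.810826 × 206.97074 + 0.189174 × 207.94067
= 167.817257 + 39.336968 = 207.154225 u

207.1542 u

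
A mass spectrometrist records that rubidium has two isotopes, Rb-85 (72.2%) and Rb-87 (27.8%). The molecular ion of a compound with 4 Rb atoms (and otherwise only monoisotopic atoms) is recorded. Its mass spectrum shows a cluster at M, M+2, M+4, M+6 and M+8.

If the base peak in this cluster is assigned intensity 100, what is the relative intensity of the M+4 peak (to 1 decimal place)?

Binomial terms of (0.722 + 0.278)^4: M 0.2717, M+2 0.4185, M+4 0.2417, M+6 0.0620, M+8 0.0060 → M+2 is the base peak.
P(M+2) = C(4,1) × 0.722^3 × 0.278^1 = 4 × 0.37636705 × 0.2780 = 0.418520 (base)
P(M+4) = C(4,2) × 0.722^2 × 0.278^2 = 6 × 0.521284 × 0.077284 = 0.241721
Relative intensity = 0.241721 / 0.418520 × 100 = 57.8

57.8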